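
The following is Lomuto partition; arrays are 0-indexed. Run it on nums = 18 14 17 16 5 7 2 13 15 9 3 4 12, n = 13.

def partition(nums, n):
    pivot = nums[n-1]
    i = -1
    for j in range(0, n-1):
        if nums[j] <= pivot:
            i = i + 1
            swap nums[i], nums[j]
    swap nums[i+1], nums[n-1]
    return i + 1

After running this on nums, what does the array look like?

pivot = nums[12] = 12; i = -1
j=0: nums[0]=18 > 12 → no swap
j=1: nums[1]=14 > 12 → no swap
j=2: nums[2]=17 > 12 → no swap
j=3: nums[3]=16 > 12 → no swap
j=4: nums[4]=5 ≤ 12 → i=0, swap nums[0],nums[4] → 5 14 17 16 18 7 2 13 15 9 3 4 12
j=5: nums[5]=7 ≤ 12 → i=1, swap nums[1],nums[5] → 5 7 17 16 18 14 2 13 15 9 3 4 12
j=6: nums[6]=2 ≤ 12 → i=2, swap nums[2],nums[6] → 5 7 2 16 18 14 17 13 15 9 3 4 12
j=7: nums[7]=13 > 12 → no swap
j=8: nums[8]=15 > 12 → no swap
j=9: nums[9]=9 ≤ 12 → i=3, swap nums[3],nums[9] → 5 7 2 9 18 14 17 13 15 16 3 4 12
j=10: nums[10]=3 ≤ 12 → i=4, swap nums[4],nums[10] → 5 7 2 9 3 14 17 13 15 16 18 4 12
j=11: nums[11]=4 ≤ 12 → i=5, swap nums[5],nums[11] → 5 7 2 9 3 4 17 13 15 16 18 14 12
final swap nums[6],nums[12] → 5 7 2 9 3 4 12 13 15 16 18 14 17; return 6

5 7 2 9 3 4 12 13 15 16 18 14 17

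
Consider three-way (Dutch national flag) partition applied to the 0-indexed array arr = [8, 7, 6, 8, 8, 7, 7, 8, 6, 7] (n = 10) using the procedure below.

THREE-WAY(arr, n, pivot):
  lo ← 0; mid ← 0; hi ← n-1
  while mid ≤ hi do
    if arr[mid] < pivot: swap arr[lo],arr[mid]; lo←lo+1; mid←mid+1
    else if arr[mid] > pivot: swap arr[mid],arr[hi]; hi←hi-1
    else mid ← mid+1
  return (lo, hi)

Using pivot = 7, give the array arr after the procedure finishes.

lo=0 mid=0 hi=9
8>7: swap(0,9), hi=8 ⇒ [7, 7, 6, 8, 8, 7, 7, 8, 6, 8]
7=7: mid=1
7=7: mid=2
6<7: swap(0,2), lo=1 mid=3 ⇒ [6, 7, 7, 8, 8, 7, 7, 8, 6, 8]
8>7: swap(3,8), hi=7 ⇒ [6, 7, 7, 6, 8, 7, 7, 8, 8, 8]
6<7: swap(1,3), lo=2 mid=4 ⇒ [6, 6, 7, 7, 8, 7, 7, 8, 8, 8]
8>7: swap(4,7), hi=6 ⇒ [6, 6, 7, 7, 8, 7, 7, 8, 8, 8]
8>7: swap(4,6), hi=5 ⇒ [6, 6, 7, 7, 7, 7, 8, 8, 8, 8]
7=7: mid=5
7=7: mid=6
done. lo=2 hi=5; arr=[6, 6, 7, 7, 7, 7, 8, 8, 8, 8]

[6, 6, 7, 7, 7, 7, 8, 8, 8, 8]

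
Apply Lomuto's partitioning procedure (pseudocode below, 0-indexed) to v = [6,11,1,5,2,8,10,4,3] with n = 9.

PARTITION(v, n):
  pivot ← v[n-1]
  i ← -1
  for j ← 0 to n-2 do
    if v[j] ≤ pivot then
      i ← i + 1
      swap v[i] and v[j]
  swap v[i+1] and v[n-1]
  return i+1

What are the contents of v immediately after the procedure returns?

pivot = v[8] = 3; i = -1
j=0: v[0]=6 > 3 → no swap
j=1: v[1]=11 > 3 → no swap
j=2: v[2]=1 ≤ 3 → i=0, swap v[0],v[2] → [1,11,6,5,2,8,10,4,3]
j=3: v[3]=5 > 3 → no swap
j=4: v[4]=2 ≤ 3 → i=1, swap v[1],v[4] → [1,2,6,5,11,8,10,4,3]
j=5: v[5]=8 > 3 → no swap
j=6: v[6]=10 > 3 → no swap
j=7: v[7]=4 > 3 → no swap
final swap v[2],v[8] → [1,2,3,5,11,8,10,4,6]; return 2

[1,2,3,5,11,8,10,4,6]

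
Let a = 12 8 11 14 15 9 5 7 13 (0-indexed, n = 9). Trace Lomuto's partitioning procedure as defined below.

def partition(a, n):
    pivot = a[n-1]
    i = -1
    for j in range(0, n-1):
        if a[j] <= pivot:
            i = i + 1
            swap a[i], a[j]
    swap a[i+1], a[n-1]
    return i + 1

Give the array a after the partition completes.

pivot=13, i=-1
j=0: 12≤13, i=0, swap(0,0) ⇒ 12 8 11 14 15 9 5 7 13
j=1: 8≤13, i=1, swap(1,1) ⇒ 12 8 11 14 15 9 5 7 13
j=2: 11≤13, i=2, swap(2,2) ⇒ 12 8 11 14 15 9 5 7 13
j=3: 14>13, skip
j=4: 15>13, skip
j=5: 9≤13, i=3, swap(3,5) ⇒ 12 8 11 9 15 14 5 7 13
j=6: 5≤13, i=4, swap(4,6) ⇒ 12 8 11 9 5 14 15 7 13
j=7: 7≤13, i=5, swap(5,7) ⇒ 12 8 11 9 5 7 15 14 13
swap(6,8) ⇒ 12 8 11 9 5 7 13 14 15; return 6

12 8 11 9 5 7 13 14 15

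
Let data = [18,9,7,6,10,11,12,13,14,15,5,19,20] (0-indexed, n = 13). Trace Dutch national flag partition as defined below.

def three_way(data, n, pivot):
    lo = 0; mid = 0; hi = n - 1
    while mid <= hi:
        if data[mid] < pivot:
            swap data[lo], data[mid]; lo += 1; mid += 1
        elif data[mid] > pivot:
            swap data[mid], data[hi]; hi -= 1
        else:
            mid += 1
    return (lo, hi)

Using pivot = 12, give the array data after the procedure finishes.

pivot = 12; lo=0, mid=0, hi=12
data[mid]=18>12: swap data[0],data[12]; hi=11 → [20,9,7,6,10,11,12,13,14,15,5,19,18]
data[mid]=20>12: swap data[0],data[11]; hi=10 → [19,9,7,6,10,11,12,13,14,15,5,20,18]
data[mid]=19>12: swap data[0],data[10]; hi=9 → [5,9,7,6,10,11,12,13,14,15,19,20,18]
data[mid]=5<12: swap data[0],data[0]; lo=1,mid=1 → [5,9,7,6,10,11,12,13,14,15,19,20,18]
data[mid]=9<12: swap data[1],data[1]; lo=2,mid=2 → [5,9,7,6,10,11,12,13,14,15,19,20,18]
data[mid]=7<12: swap data[2],data[2]; lo=3,mid=3 → [5,9,7,6,10,11,12,13,14,15,19,20,18]
data[mid]=6<12: swap data[3],data[3]; lo=4,mid=4 → [5,9,7,6,10,11,12,13,14,15,19,20,18]
data[mid]=10<12: swap data[4],data[4]; lo=5,mid=5 → [5,9,7,6,10,11,12,13,14,15,19,20,18]
data[mid]=11<12: swap data[5],data[5]; lo=6,mid=6 → [5,9,7,6,10,11,12,13,14,15,19,20,18]
data[mid]=12=12: mid=7
data[mid]=13>12: swap data[7],data[9]; hi=8 → [5,9,7,6,10,11,12,15,14,13,19,20,18]
data[mid]=15>12: swap data[7],data[8]; hi=7 → [5,9,7,6,10,11,12,14,15,13,19,20,18]
data[mid]=14>12: swap data[7],data[7]; hi=6 → [5,9,7,6,10,11,12,14,15,13,19,20,18]
end: lo=6, hi=6; data = [5,9,7,6,10,11,12,14,15,13,19,20,18]

[5,9,7,6,10,11,12,14,15,13,19,20,18]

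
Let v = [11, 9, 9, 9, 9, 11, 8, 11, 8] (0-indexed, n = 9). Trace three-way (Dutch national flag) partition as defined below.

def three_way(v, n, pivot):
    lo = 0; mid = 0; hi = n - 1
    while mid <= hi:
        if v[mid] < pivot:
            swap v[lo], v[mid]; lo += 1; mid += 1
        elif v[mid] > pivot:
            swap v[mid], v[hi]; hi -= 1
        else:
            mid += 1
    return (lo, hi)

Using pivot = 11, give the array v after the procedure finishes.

lo=0 mid=0 hi=8
11=11: mid=1
9<11: swap(0,1), lo=1 mid=2 ⇒ [9, 11, 9, 9, 9, 11, 8, 11, 8]
9<11: swap(1,2), lo=2 mid=3 ⇒ [9, 9, 11, 9, 9, 11, 8, 11, 8]
9<11: swap(2,3), lo=3 mid=4 ⇒ [9, 9, 9, 11, 9, 11, 8, 11, 8]
9<11: swap(3,4), lo=4 mid=5 ⇒ [9, 9, 9, 9, 11, 11, 8, 11, 8]
11=11: mid=6
8<11: swap(4,6), lo=5 mid=7 ⇒ [9, 9, 9, 9, 8, 11, 11, 11, 8]
11=11: mid=8
8<11: swap(5,8), lo=6 mid=9 ⇒ [9, 9, 9, 9, 8, 8, 11, 11, 11]
done. lo=6 hi=8; v=[9, 9, 9, 9, 8, 8, 11, 11, 11]

[9, 9, 9, 9, 8, 8, 11, 11, 11]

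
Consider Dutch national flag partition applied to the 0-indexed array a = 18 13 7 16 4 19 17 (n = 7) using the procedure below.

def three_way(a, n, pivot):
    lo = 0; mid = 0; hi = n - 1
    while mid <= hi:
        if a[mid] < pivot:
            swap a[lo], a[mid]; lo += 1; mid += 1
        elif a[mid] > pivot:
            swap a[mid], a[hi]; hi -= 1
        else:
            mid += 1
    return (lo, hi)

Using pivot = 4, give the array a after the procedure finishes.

4 7 16 13 19 17 18

lo=0 mid=0 hi=6
18>4: swap(0,6), hi=5 ⇒ 17 13 7 16 4 19 18
17>4: swap(0,5), hi=4 ⇒ 19 13 7 16 4 17 18
19>4: swap(0,4), hi=3 ⇒ 4 13 7 16 19 17 18
4=4: mid=1
13>4: swap(1,3), hi=2 ⇒ 4 16 7 13 19 17 18
16>4: swap(1,2), hi=1 ⇒ 4 7 16 13 19 17 18
7>4: swap(1,1), hi=0 ⇒ 4 7 16 13 19 17 18
done. lo=0 hi=0; a=4 7 16 13 19 17 18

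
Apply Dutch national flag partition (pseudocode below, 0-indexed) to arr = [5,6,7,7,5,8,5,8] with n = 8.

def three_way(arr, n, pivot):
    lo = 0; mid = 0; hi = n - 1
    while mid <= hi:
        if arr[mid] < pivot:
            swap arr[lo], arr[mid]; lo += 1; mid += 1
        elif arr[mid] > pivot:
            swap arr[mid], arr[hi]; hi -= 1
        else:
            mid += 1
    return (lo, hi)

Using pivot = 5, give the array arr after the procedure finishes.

pivot = 5; lo=0, mid=0, hi=7
arr[mid]=5=5: mid=1
arr[mid]=6>5: swap arr[1],arr[7]; hi=6 → [5,8,7,7,5,8,5,6]
arr[mid]=8>5: swap arr[1],arr[6]; hi=5 → [5,5,7,7,5,8,8,6]
arr[mid]=5=5: mid=2
arr[mid]=7>5: swap arr[2],arr[5]; hi=4 → [5,5,8,7,5,7,8,6]
arr[mid]=8>5: swap arr[2],arr[4]; hi=3 → [5,5,5,7,8,7,8,6]
arr[mid]=5=5: mid=3
arr[mid]=7>5: swap arr[3],arr[3]; hi=2 → [5,5,5,7,8,7,8,6]
end: lo=0, hi=2; arr = [5,5,5,7,8,7,8,6]

[5,5,5,7,8,7,8,6]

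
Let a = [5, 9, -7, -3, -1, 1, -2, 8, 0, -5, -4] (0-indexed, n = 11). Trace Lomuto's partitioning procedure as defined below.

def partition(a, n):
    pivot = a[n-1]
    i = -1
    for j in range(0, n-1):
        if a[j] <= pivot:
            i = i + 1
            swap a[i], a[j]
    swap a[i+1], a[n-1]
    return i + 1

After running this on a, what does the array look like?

[-7, -5, -4, -3, -1, 1, -2, 8, 0, 9, 5]

pivot=-4, i=-1
j=0: 5>-4, skip
j=1: 9>-4, skip
j=2: -7≤-4, i=0, swap(0,2) ⇒ [-7, 9, 5, -3, -1, 1, -2, 8, 0, -5, -4]
j=3: -3>-4, skip
j=4: -1>-4, skip
j=5: 1>-4, skip
j=6: -2>-4, skip
j=7: 8>-4, skip
j=8: 0>-4, skip
j=9: -5≤-4, i=1, swap(1,9) ⇒ [-7, -5, 5, -3, -1, 1, -2, 8, 0, 9, -4]
swap(2,10) ⇒ [-7, -5, -4, -3, -1, 1, -2, 8, 0, 9, 5]; return 2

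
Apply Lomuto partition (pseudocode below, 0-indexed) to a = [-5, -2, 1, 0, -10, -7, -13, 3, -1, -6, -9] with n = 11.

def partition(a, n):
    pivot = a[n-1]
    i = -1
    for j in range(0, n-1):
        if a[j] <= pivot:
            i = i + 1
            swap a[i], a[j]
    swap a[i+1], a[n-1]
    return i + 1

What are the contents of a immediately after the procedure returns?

[-10, -13, -9, 0, -5, -7, -2, 3, -1, -6, 1]

pivot=-9, i=-1
j=0: -5>-9, skip
j=1: -2>-9, skip
j=2: 1>-9, skip
j=3: 0>-9, skip
j=4: -10≤-9, i=0, swap(0,4) ⇒ [-10, -2, 1, 0, -5, -7, -13, 3, -1, -6, -9]
j=5: -7>-9, skip
j=6: -13≤-9, i=1, swap(1,6) ⇒ [-10, -13, 1, 0, -5, -7, -2, 3, -1, -6, -9]
j=7: 3>-9, skip
j=8: -1>-9, skip
j=9: -6>-9, skip
swap(2,10) ⇒ [-10, -13, -9, 0, -5, -7, -2, 3, -1, -6, 1]; return 2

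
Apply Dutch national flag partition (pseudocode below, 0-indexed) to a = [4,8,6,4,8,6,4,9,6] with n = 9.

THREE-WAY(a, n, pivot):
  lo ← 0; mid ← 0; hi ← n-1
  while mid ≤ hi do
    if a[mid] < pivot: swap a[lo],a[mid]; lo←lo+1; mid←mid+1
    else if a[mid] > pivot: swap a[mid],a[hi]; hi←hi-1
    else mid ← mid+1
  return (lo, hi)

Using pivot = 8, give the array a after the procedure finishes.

[4,6,4,6,4,6,8,8,9]

lo=0 mid=0 hi=8
4<8: swap(0,0), lo=1 mid=1 ⇒ [4,8,6,4,8,6,4,9,6]
8=8: mid=2
6<8: swap(1,2), lo=2 mid=3 ⇒ [4,6,8,4,8,6,4,9,6]
4<8: swap(2,3), lo=3 mid=4 ⇒ [4,6,4,8,8,6,4,9,6]
8=8: mid=5
6<8: swap(3,5), lo=4 mid=6 ⇒ [4,6,4,6,8,8,4,9,6]
4<8: swap(4,6), lo=5 mid=7 ⇒ [4,6,4,6,4,8,8,9,6]
9>8: swap(7,8), hi=7 ⇒ [4,6,4,6,4,8,8,6,9]
6<8: swap(5,7), lo=6 mid=8 ⇒ [4,6,4,6,4,6,8,8,9]
done. lo=6 hi=7; a=[4,6,4,6,4,6,8,8,9]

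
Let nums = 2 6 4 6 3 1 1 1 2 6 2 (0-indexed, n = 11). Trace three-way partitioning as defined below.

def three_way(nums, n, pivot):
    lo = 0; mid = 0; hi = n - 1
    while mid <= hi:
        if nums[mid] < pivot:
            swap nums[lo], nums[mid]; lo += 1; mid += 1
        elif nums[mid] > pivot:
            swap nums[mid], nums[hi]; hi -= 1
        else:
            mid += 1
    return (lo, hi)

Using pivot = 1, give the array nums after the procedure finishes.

pivot = 1; lo=0, mid=0, hi=10
nums[mid]=2>1: swap nums[0],nums[10]; hi=9 → 2 6 4 6 3 1 1 1 2 6 2
nums[mid]=2>1: swap nums[0],nums[9]; hi=8 → 6 6 4 6 3 1 1 1 2 2 2
nums[mid]=6>1: swap nums[0],nums[8]; hi=7 → 2 6 4 6 3 1 1 1 6 2 2
nums[mid]=2>1: swap nums[0],nums[7]; hi=6 → 1 6 4 6 3 1 1 2 6 2 2
nums[mid]=1=1: mid=1
nums[mid]=6>1: swap nums[1],nums[6]; hi=5 → 1 1 4 6 3 1 6 2 6 2 2
nums[mid]=1=1: mid=2
nums[mid]=4>1: swap nums[2],nums[5]; hi=4 → 1 1 1 6 3 4 6 2 6 2 2
nums[mid]=1=1: mid=3
nums[mid]=6>1: swap nums[3],nums[4]; hi=3 → 1 1 1 3 6 4 6 2 6 2 2
nums[mid]=3>1: swap nums[3],nums[3]; hi=2 → 1 1 1 3 6 4 6 2 6 2 2
end: lo=0, hi=2; nums = 1 1 1 3 6 4 6 2 6 2 2

1 1 1 3 6 4 6 2 6 2 2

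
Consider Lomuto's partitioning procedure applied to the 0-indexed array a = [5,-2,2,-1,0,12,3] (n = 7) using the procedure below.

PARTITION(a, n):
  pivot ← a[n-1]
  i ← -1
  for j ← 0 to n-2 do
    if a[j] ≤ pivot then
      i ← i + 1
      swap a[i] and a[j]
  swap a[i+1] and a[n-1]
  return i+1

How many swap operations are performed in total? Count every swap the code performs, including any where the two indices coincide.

pivot=3, i=-1
j=0: 5>3, skip
j=1: -2≤3, i=0, swap(0,1) ⇒ [-2,5,2,-1,0,12,3]
j=2: 2≤3, i=1, swap(1,2) ⇒ [-2,2,5,-1,0,12,3]
j=3: -1≤3, i=2, swap(2,3) ⇒ [-2,2,-1,5,0,12,3]
j=4: 0≤3, i=3, swap(3,4) ⇒ [-2,2,-1,0,5,12,3]
j=5: 12>3, skip
swap(4,6) ⇒ [-2,2,-1,0,3,12,5]; return 4

5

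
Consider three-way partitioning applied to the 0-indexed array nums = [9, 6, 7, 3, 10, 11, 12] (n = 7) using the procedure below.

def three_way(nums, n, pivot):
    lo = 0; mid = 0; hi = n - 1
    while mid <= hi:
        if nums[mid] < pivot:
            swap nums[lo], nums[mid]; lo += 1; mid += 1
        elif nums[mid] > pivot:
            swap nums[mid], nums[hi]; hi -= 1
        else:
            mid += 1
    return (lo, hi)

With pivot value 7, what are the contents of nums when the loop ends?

lo=0 mid=0 hi=6
9>7: swap(0,6), hi=5 ⇒ [12, 6, 7, 3, 10, 11, 9]
12>7: swap(0,5), hi=4 ⇒ [11, 6, 7, 3, 10, 12, 9]
11>7: swap(0,4), hi=3 ⇒ [10, 6, 7, 3, 11, 12, 9]
10>7: swap(0,3), hi=2 ⇒ [3, 6, 7, 10, 11, 12, 9]
3<7: swap(0,0), lo=1 mid=1 ⇒ [3, 6, 7, 10, 11, 12, 9]
6<7: swap(1,1), lo=2 mid=2 ⇒ [3, 6, 7, 10, 11, 12, 9]
7=7: mid=3
done. lo=2 hi=2; nums=[3, 6, 7, 10, 11, 12, 9]

[3, 6, 7, 10, 11, 12, 9]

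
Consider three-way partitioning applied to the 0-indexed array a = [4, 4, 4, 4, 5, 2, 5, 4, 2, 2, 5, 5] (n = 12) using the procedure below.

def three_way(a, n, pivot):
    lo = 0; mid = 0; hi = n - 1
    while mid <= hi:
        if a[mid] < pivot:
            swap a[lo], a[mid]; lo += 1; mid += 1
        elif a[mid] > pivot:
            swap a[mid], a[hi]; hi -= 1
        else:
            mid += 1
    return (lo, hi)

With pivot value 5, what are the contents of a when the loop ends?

pivot = 5; lo=0, mid=0, hi=11
a[mid]=4<5: swap a[0],a[0]; lo=1,mid=1 → [4, 4, 4, 4, 5, 2, 5, 4, 2, 2, 5, 5]
a[mid]=4<5: swap a[1],a[1]; lo=2,mid=2 → [4, 4, 4, 4, 5, 2, 5, 4, 2, 2, 5, 5]
a[mid]=4<5: swap a[2],a[2]; lo=3,mid=3 → [4, 4, 4, 4, 5, 2, 5, 4, 2, 2, 5, 5]
a[mid]=4<5: swap a[3],a[3]; lo=4,mid=4 → [4, 4, 4, 4, 5, 2, 5, 4, 2, 2, 5, 5]
a[mid]=5=5: mid=5
a[mid]=2<5: swap a[4],a[5]; lo=5,mid=6 → [4, 4, 4, 4, 2, 5, 5, 4, 2, 2, 5, 5]
a[mid]=5=5: mid=7
a[mid]=4<5: swap a[5],a[7]; lo=6,mid=8 → [4, 4, 4, 4, 2, 4, 5, 5, 2, 2, 5, 5]
a[mid]=2<5: swap a[6],a[8]; lo=7,mid=9 → [4, 4, 4, 4, 2, 4, 2, 5, 5, 2, 5, 5]
a[mid]=2<5: swap a[7],a[9]; lo=8,mid=10 → [4, 4, 4, 4, 2, 4, 2, 2, 5, 5, 5, 5]
a[mid]=5=5: mid=11
a[mid]=5=5: mid=12
end: lo=8, hi=11; a = [4, 4, 4, 4, 2, 4, 2, 2, 5, 5, 5, 5]

[4, 4, 4, 4, 2, 4, 2, 2, 5, 5, 5, 5]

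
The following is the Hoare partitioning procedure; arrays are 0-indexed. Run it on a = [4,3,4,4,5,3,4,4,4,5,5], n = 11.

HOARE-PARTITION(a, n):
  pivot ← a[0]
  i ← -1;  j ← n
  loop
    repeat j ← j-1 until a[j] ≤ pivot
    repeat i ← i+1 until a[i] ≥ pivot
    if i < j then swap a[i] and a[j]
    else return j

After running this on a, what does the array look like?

[4,3,4,4,3,5,4,4,4,5,5]

pivot = a[0] = 4; i = -1, j = 11
j→8 (a[8]=4≤4), i→0 (a[0]=4≥4); i<j, swap → [4,3,4,4,5,3,4,4,4,5,5]
j→7 (a[7]=4≤4), i→2 (a[2]=4≥4); i<j, swap → [4,3,4,4,5,3,4,4,4,5,5]
j→6 (a[6]=4≤4), i→3 (a[3]=4≥4); i<j, swap → [4,3,4,4,5,3,4,4,4,5,5]
j→5 (a[5]=3≤4), i→4 (a[4]=5≥4); i<j, swap → [4,3,4,4,3,5,4,4,4,5,5]
j→4, i→5; i≥j, return j=4. a = [4,3,4,4,3,5,4,4,4,5,5]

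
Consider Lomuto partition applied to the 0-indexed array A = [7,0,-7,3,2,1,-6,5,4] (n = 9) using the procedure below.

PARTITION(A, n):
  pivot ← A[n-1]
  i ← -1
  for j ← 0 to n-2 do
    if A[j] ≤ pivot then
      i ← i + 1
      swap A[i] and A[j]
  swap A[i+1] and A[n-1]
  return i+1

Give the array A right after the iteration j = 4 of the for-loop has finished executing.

pivot=4, i=-1
j=0: 7>4, skip
j=1: 0≤4, i=0, swap(0,1) ⇒ [0,7,-7,3,2,1,-6,5,4]
j=2: -7≤4, i=1, swap(1,2) ⇒ [0,-7,7,3,2,1,-6,5,4]
j=3: 3≤4, i=2, swap(2,3) ⇒ [0,-7,3,7,2,1,-6,5,4]
j=4: 2≤4, i=3, swap(3,4) ⇒ [0,-7,3,2,7,1,-6,5,4]
(after j=4) A = [0,-7,3,2,7,1,-6,5,4]

[0,-7,3,2,7,1,-6,5,4]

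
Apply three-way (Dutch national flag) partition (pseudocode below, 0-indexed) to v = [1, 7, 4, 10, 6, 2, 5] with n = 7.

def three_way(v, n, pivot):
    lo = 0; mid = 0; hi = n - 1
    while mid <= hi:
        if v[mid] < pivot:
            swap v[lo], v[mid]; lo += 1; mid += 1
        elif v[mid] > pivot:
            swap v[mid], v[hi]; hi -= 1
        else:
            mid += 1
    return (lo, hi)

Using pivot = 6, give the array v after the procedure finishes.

lo=0 mid=0 hi=6
1<6: swap(0,0), lo=1 mid=1 ⇒ [1, 7, 4, 10, 6, 2, 5]
7>6: swap(1,6), hi=5 ⇒ [1, 5, 4, 10, 6, 2, 7]
5<6: swap(1,1), lo=2 mid=2 ⇒ [1, 5, 4, 10, 6, 2, 7]
4<6: swap(2,2), lo=3 mid=3 ⇒ [1, 5, 4, 10, 6, 2, 7]
10>6: swap(3,5), hi=4 ⇒ [1, 5, 4, 2, 6, 10, 7]
2<6: swap(3,3), lo=4 mid=4 ⇒ [1, 5, 4, 2, 6, 10, 7]
6=6: mid=5
done. lo=4 hi=4; v=[1, 5, 4, 2, 6, 10, 7]

[1, 5, 4, 2, 6, 10, 7]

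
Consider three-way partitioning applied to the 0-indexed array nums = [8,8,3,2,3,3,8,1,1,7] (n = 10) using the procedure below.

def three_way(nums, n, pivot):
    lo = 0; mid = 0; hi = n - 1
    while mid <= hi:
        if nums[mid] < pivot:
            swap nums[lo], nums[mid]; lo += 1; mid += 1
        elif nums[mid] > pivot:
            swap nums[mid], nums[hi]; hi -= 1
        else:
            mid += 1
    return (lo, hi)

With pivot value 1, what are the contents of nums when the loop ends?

lo=0 mid=0 hi=9
8>1: swap(0,9), hi=8 ⇒ [7,8,3,2,3,3,8,1,1,8]
7>1: swap(0,8), hi=7 ⇒ [1,8,3,2,3,3,8,1,7,8]
1=1: mid=1
8>1: swap(1,7), hi=6 ⇒ [1,1,3,2,3,3,8,8,7,8]
1=1: mid=2
3>1: swap(2,6), hi=5 ⇒ [1,1,8,2,3,3,3,8,7,8]
8>1: swap(2,5), hi=4 ⇒ [1,1,3,2,3,8,3,8,7,8]
3>1: swap(2,4), hi=3 ⇒ [1,1,3,2,3,8,3,8,7,8]
3>1: swap(2,3), hi=2 ⇒ [1,1,2,3,3,8,3,8,7,8]
2>1: swap(2,2), hi=1 ⇒ [1,1,2,3,3,8,3,8,7,8]
done. lo=0 hi=1; nums=[1,1,2,3,3,8,3,8,7,8]

[1,1,2,3,3,8,3,8,7,8]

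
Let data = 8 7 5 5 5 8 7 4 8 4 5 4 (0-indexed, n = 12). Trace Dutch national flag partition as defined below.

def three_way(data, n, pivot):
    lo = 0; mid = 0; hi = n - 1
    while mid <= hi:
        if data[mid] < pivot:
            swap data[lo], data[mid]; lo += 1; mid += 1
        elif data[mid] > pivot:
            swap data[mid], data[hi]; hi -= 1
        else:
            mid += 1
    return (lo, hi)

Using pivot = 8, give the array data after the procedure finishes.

7 5 5 5 7 4 4 5 4 8 8 8

pivot = 8; lo=0, mid=0, hi=11
data[mid]=8=8: mid=1
data[mid]=7<8: swap data[0],data[1]; lo=1,mid=2 → 7 8 5 5 5 8 7 4 8 4 5 4
data[mid]=5<8: swap data[1],data[2]; lo=2,mid=3 → 7 5 8 5 5 8 7 4 8 4 5 4
data[mid]=5<8: swap data[2],data[3]; lo=3,mid=4 → 7 5 5 8 5 8 7 4 8 4 5 4
data[mid]=5<8: swap data[3],data[4]; lo=4,mid=5 → 7 5 5 5 8 8 7 4 8 4 5 4
data[mid]=8=8: mid=6
data[mid]=7<8: swap data[4],data[6]; lo=5,mid=7 → 7 5 5 5 7 8 8 4 8 4 5 4
data[mid]=4<8: swap data[5],data[7]; lo=6,mid=8 → 7 5 5 5 7 4 8 8 8 4 5 4
data[mid]=8=8: mid=9
data[mid]=4<8: swap data[6],data[9]; lo=7,mid=10 → 7 5 5 5 7 4 4 8 8 8 5 4
data[mid]=5<8: swap data[7],data[10]; lo=8,mid=11 → 7 5 5 5 7 4 4 5 8 8 8 4
data[mid]=4<8: swap data[8],data[11]; lo=9,mid=12 → 7 5 5 5 7 4 4 5 4 8 8 8
end: lo=9, hi=11; data = 7 5 5 5 7 4 4 5 4 8 8 8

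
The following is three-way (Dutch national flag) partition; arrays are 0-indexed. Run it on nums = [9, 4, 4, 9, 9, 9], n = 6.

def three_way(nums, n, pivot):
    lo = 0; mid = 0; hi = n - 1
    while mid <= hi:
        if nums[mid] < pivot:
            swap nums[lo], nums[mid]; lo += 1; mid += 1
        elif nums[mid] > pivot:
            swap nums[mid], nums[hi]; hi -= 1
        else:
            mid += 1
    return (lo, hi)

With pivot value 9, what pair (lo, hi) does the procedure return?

pivot = 9; lo=0, mid=0, hi=5
nums[mid]=9=9: mid=1
nums[mid]=4<9: swap nums[0],nums[1]; lo=1,mid=2 → [4, 9, 4, 9, 9, 9]
nums[mid]=4<9: swap nums[1],nums[2]; lo=2,mid=3 → [4, 4, 9, 9, 9, 9]
nums[mid]=9=9: mid=4
nums[mid]=9=9: mid=5
nums[mid]=9=9: mid=6
end: lo=2, hi=5; nums = [4, 4, 9, 9, 9, 9]

(2, 5)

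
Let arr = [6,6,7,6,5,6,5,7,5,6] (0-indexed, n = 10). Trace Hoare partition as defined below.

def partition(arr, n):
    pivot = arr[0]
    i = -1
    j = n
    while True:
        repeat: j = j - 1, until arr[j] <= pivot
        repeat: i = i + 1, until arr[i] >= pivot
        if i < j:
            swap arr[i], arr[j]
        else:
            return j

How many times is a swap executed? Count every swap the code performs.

pivot=6
j stops at 9 (6), i stops at 0 (6); swap ⇒ [6,6,7,6,5,6,5,7,5,6]
j stops at 8 (5), i stops at 1 (6); swap ⇒ [6,5,7,6,5,6,5,7,6,6]
j stops at 6 (5), i stops at 2 (7); swap ⇒ [6,5,5,6,5,6,7,7,6,6]
j stops at 5 (6), i stops at 3 (6); swap ⇒ [6,5,5,6,5,6,7,7,6,6]
j stops at 4, i stops at 5; i≥j ⇒ return 4. arr=[6,5,5,6,5,6,7,7,6,6]

4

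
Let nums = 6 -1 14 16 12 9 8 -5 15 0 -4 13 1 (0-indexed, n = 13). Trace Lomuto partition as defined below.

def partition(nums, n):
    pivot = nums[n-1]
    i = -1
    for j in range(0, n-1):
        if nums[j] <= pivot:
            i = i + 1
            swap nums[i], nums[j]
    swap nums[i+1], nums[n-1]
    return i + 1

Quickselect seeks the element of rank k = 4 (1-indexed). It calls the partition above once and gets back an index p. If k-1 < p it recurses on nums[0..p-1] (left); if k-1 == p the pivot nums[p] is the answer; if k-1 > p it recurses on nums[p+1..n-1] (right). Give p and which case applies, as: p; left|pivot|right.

4; left

pivot=1, i=-1
j=0: 6>1, skip
j=1: -1≤1, i=0, swap(0,1) ⇒ -1 6 14 16 12 9 8 -5 15 0 -4 13 1
j=2: 14>1, skip
j=3: 16>1, skip
j=4: 12>1, skip
j=5: 9>1, skip
j=6: 8>1, skip
j=7: -5≤1, i=1, swap(1,7) ⇒ -1 -5 14 16 12 9 8 6 15 0 -4 13 1
j=8: 15>1, skip
j=9: 0≤1, i=2, swap(2,9) ⇒ -1 -5 0 16 12 9 8 6 15 14 -4 13 1
j=10: -4≤1, i=3, swap(3,10) ⇒ -1 -5 0 -4 12 9 8 6 15 14 16 13 1
j=11: 13>1, skip
swap(4,12) ⇒ -1 -5 0 -4 1 9 8 6 15 14 16 13 12; return 4
p = 4; k-1 = 3 < 4 ⇒ left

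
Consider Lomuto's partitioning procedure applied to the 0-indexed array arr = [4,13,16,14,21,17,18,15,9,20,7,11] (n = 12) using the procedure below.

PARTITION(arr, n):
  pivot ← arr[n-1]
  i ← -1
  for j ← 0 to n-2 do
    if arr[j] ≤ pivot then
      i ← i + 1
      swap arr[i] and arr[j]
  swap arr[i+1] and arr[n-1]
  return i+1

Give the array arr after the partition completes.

[4,9,7,11,21,17,18,15,13,20,16,14]

pivot = arr[11] = 11; i = -1
j=0: arr[0]=4 ≤ 11 → i=0, swap arr[0],arr[0] (no change) → [4,13,16,14,21,17,18,15,9,20,7,11]
j=1: arr[1]=13 > 11 → no swap
j=2: arr[2]=16 > 11 → no swap
j=3: arr[3]=14 > 11 → no swap
j=4: arr[4]=21 > 11 → no swap
j=5: arr[5]=17 > 11 → no swap
j=6: arr[6]=18 > 11 → no swap
j=7: arr[7]=15 > 11 → no swap
j=8: arr[8]=9 ≤ 11 → i=1, swap arr[1],arr[8] → [4,9,16,14,21,17,18,15,13,20,7,11]
j=9: arr[9]=20 > 11 → no swap
j=10: arr[10]=7 ≤ 11 → i=2, swap arr[2],arr[10] → [4,9,7,14,21,17,18,15,13,20,16,11]
final swap arr[3],arr[11] → [4,9,7,11,21,17,18,15,13,20,16,14]; return 3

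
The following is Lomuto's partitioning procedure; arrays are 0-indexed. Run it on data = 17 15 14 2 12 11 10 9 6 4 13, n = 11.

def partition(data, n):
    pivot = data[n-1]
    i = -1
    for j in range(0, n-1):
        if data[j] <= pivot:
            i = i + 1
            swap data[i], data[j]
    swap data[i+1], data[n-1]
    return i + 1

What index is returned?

7

pivot=13, i=-1
j=0: 17>13, skip
j=1: 15>13, skip
j=2: 14>13, skip
j=3: 2≤13, i=0, swap(0,3) ⇒ 2 15 14 17 12 11 10 9 6 4 13
j=4: 12≤13, i=1, swap(1,4) ⇒ 2 12 14 17 15 11 10 9 6 4 13
j=5: 11≤13, i=2, swap(2,5) ⇒ 2 12 11 17 15 14 10 9 6 4 13
j=6: 10≤13, i=3, swap(3,6) ⇒ 2 12 11 10 15 14 17 9 6 4 13
j=7: 9≤13, i=4, swap(4,7) ⇒ 2 12 11 10 9 14 17 15 6 4 13
j=8: 6≤13, i=5, swap(5,8) ⇒ 2 12 11 10 9 6 17 15 14 4 13
j=9: 4≤13, i=6, swap(6,9) ⇒ 2 12 11 10 9 6 4 15 14 17 13
swap(7,10) ⇒ 2 12 11 10 9 6 4 13 14 17 15; return 7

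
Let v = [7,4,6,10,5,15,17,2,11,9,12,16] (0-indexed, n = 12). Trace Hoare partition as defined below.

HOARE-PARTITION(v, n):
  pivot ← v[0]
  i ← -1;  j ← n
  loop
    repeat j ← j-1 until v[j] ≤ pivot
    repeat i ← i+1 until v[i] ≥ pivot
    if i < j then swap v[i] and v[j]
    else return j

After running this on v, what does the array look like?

[2,4,6,5,10,15,17,7,11,9,12,16]

pivot = v[0] = 7; i = -1, j = 12
j→7 (v[7]=2≤7), i→0 (v[0]=7≥7); i<j, swap → [2,4,6,10,5,15,17,7,11,9,12,16]
j→4 (v[4]=5≤7), i→3 (v[3]=10≥7); i<j, swap → [2,4,6,5,10,15,17,7,11,9,12,16]
j→3, i→4; i≥j, return j=3. v = [2,4,6,5,10,15,17,7,11,9,12,16]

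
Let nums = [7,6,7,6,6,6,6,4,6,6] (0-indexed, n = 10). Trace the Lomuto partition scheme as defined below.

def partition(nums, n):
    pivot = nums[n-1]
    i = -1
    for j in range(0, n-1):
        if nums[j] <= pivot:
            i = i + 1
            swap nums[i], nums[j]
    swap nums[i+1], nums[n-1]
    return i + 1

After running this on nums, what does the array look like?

[6,6,6,6,6,4,6,6,7,7]

pivot=6, i=-1
j=0: 7>6, skip
j=1: 6≤6, i=0, swap(0,1) ⇒ [6,7,7,6,6,6,6,4,6,6]
j=2: 7>6, skip
j=3: 6≤6, i=1, swap(1,3) ⇒ [6,6,7,7,6,6,6,4,6,6]
j=4: 6≤6, i=2, swap(2,4) ⇒ [6,6,6,7,7,6,6,4,6,6]
j=5: 6≤6, i=3, swap(3,5) ⇒ [6,6,6,6,7,7,6,4,6,6]
j=6: 6≤6, i=4, swap(4,6) ⇒ [6,6,6,6,6,7,7,4,6,6]
j=7: 4≤6, i=5, swap(5,7) ⇒ [6,6,6,6,6,4,7,7,6,6]
j=8: 6≤6, i=6, swap(6,8) ⇒ [6,6,6,6,6,4,6,7,7,6]
swap(7,9) ⇒ [6,6,6,6,6,4,6,6,7,7]; return 7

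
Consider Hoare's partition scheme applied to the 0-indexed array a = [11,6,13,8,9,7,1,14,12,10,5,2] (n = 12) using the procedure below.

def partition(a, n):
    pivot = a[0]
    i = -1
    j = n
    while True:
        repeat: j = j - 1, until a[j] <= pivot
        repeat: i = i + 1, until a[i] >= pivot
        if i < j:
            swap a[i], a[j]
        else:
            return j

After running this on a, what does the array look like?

[2,6,5,8,9,7,1,10,12,14,13,11]

pivot=11
j stops at 11 (2), i stops at 0 (11); swap ⇒ [2,6,13,8,9,7,1,14,12,10,5,11]
j stops at 10 (5), i stops at 2 (13); swap ⇒ [2,6,5,8,9,7,1,14,12,10,13,11]
j stops at 9 (10), i stops at 7 (14); swap ⇒ [2,6,5,8,9,7,1,10,12,14,13,11]
j stops at 7, i stops at 8; i≥j ⇒ return 7. a=[2,6,5,8,9,7,1,10,12,14,13,11]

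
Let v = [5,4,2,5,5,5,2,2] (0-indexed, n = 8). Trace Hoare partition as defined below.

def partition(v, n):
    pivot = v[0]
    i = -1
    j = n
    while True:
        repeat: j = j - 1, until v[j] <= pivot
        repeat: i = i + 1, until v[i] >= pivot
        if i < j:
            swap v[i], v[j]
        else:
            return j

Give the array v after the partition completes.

pivot=5
j stops at 7 (2), i stops at 0 (5); swap ⇒ [2,4,2,5,5,5,2,5]
j stops at 6 (2), i stops at 3 (5); swap ⇒ [2,4,2,2,5,5,5,5]
j stops at 5 (5), i stops at 4 (5); swap ⇒ [2,4,2,2,5,5,5,5]
j stops at 4, i stops at 5; i≥j ⇒ return 4. v=[2,4,2,2,5,5,5,5]

[2,4,2,2,5,5,5,5]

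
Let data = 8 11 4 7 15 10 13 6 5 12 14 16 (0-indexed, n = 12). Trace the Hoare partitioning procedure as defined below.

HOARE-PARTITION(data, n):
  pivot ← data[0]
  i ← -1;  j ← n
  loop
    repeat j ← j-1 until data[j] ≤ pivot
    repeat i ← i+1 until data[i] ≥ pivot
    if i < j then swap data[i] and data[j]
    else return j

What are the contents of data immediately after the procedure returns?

5 6 4 7 15 10 13 11 8 12 14 16

pivot=8
j stops at 8 (5), i stops at 0 (8); swap ⇒ 5 11 4 7 15 10 13 6 8 12 14 16
j stops at 7 (6), i stops at 1 (11); swap ⇒ 5 6 4 7 15 10 13 11 8 12 14 16
j stops at 3, i stops at 4; i≥j ⇒ return 3. data=5 6 4 7 15 10 13 11 8 12 14 16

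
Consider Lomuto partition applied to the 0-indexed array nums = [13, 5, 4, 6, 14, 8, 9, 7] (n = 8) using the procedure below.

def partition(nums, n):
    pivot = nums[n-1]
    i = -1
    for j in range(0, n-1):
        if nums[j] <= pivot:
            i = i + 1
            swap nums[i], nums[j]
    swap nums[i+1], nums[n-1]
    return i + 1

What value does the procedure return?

3

pivot = nums[7] = 7; i = -1
j=0: nums[0]=13 > 7 → no swap
j=1: nums[1]=5 ≤ 7 → i=0, swap nums[0],nums[1] → [5, 13, 4, 6, 14, 8, 9, 7]
j=2: nums[2]=4 ≤ 7 → i=1, swap nums[1],nums[2] → [5, 4, 13, 6, 14, 8, 9, 7]
j=3: nums[3]=6 ≤ 7 → i=2, swap nums[2],nums[3] → [5, 4, 6, 13, 14, 8, 9, 7]
j=4: nums[4]=14 > 7 → no swap
j=5: nums[5]=8 > 7 → no swap
j=6: nums[6]=9 > 7 → no swap
final swap nums[3],nums[7] → [5, 4, 6, 7, 14, 8, 9, 13]; return 3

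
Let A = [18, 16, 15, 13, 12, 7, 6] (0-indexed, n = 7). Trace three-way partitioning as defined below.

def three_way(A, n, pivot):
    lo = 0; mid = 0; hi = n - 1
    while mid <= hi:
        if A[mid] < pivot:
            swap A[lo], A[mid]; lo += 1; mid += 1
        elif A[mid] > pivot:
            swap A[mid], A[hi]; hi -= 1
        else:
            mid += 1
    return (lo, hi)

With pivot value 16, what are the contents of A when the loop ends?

pivot = 16; lo=0, mid=0, hi=6
A[mid]=18>16: swap A[0],A[6]; hi=5 → [6, 16, 15, 13, 12, 7, 18]
A[mid]=6<16: swap A[0],A[0]; lo=1,mid=1 → [6, 16, 15, 13, 12, 7, 18]
A[mid]=16=16: mid=2
A[mid]=15<16: swap A[1],A[2]; lo=2,mid=3 → [6, 15, 16, 13, 12, 7, 18]
A[mid]=13<16: swap A[2],A[3]; lo=3,mid=4 → [6, 15, 13, 16, 12, 7, 18]
A[mid]=12<16: swap A[3],A[4]; lo=4,mid=5 → [6, 15, 13, 12, 16, 7, 18]
A[mid]=7<16: swap A[4],A[5]; lo=5,mid=6 → [6, 15, 13, 12, 7, 16, 18]
end: lo=5, hi=5; A = [6, 15, 13, 12, 7, 16, 18]

[6, 15, 13, 12, 7, 16, 18]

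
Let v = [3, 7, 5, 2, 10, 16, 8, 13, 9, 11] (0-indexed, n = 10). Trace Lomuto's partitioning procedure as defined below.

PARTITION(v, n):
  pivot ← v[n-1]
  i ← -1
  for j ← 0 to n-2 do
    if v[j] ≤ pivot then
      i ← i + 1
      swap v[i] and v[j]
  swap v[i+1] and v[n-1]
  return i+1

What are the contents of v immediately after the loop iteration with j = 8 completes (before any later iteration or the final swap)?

pivot = v[9] = 11; i = -1
j=0: v[0]=3 ≤ 11 → i=0, swap v[0],v[0] (no change) → [3, 7, 5, 2, 10, 16, 8, 13, 9, 11]
j=1: v[1]=7 ≤ 11 → i=1, swap v[1],v[1] (no change) → [3, 7, 5, 2, 10, 16, 8, 13, 9, 11]
j=2: v[2]=5 ≤ 11 → i=2, swap v[2],v[2] (no change) → [3, 7, 5, 2, 10, 16, 8, 13, 9, 11]
j=3: v[3]=2 ≤ 11 → i=3, swap v[3],v[3] (no change) → [3, 7, 5, 2, 10, 16, 8, 13, 9, 11]
j=4: v[4]=10 ≤ 11 → i=4, swap v[4],v[4] (no change) → [3, 7, 5, 2, 10, 16, 8, 13, 9, 11]
j=5: v[5]=16 > 11 → no swap
j=6: v[6]=8 ≤ 11 → i=5, swap v[5],v[6] → [3, 7, 5, 2, 10, 8, 16, 13, 9, 11]
j=7: v[7]=13 > 11 → no swap
j=8: v[8]=9 ≤ 11 → i=6, swap v[6],v[8] → [3, 7, 5, 2, 10, 8, 9, 13, 16, 11]
(after j=8) v = [3, 7, 5, 2, 10, 8, 9, 13, 16, 11]

[3, 7, 5, 2, 10, 8, 9, 13, 16, 11]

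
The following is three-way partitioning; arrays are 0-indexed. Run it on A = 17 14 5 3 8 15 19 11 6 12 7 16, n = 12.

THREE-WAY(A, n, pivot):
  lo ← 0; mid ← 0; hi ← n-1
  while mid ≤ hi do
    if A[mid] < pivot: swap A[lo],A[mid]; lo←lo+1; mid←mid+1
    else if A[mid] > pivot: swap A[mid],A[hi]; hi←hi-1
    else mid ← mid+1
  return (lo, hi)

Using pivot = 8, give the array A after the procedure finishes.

7 6 5 3 8 19 11 15 12 14 16 17

pivot = 8; lo=0, mid=0, hi=11
A[mid]=17>8: swap A[0],A[11]; hi=10 → 16 14 5 3 8 15 19 11 6 12 7 17
A[mid]=16>8: swap A[0],A[10]; hi=9 → 7 14 5 3 8 15 19 11 6 12 16 17
A[mid]=7<8: swap A[0],A[0]; lo=1,mid=1 → 7 14 5 3 8 15 19 11 6 12 16 17
A[mid]=14>8: swap A[1],A[9]; hi=8 → 7 12 5 3 8 15 19 11 6 14 16 17
A[mid]=12>8: swap A[1],A[8]; hi=7 → 7 6 5 3 8 15 19 11 12 14 16 17
A[mid]=6<8: swap A[1],A[1]; lo=2,mid=2 → 7 6 5 3 8 15 19 11 12 14 16 17
A[mid]=5<8: swap A[2],A[2]; lo=3,mid=3 → 7 6 5 3 8 15 19 11 12 14 16 17
A[mid]=3<8: swap A[3],A[3]; lo=4,mid=4 → 7 6 5 3 8 15 19 11 12 14 16 17
A[mid]=8=8: mid=5
A[mid]=15>8: swap A[5],A[7]; hi=6 → 7 6 5 3 8 11 19 15 12 14 16 17
A[mid]=11>8: swap A[5],A[6]; hi=5 → 7 6 5 3 8 19 11 15 12 14 16 17
A[mid]=19>8: swap A[5],A[5]; hi=4 → 7 6 5 3 8 19 11 15 12 14 16 17
end: lo=4, hi=4; A = 7 6 5 3 8 19 11 15 12 14 16 17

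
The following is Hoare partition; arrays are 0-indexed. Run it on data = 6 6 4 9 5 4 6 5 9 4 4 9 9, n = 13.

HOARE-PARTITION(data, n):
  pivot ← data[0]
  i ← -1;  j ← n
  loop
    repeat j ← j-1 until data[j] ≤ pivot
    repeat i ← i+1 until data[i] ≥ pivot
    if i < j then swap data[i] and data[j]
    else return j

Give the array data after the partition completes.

4 4 4 5 5 4 6 9 9 6 6 9 9

pivot=6
j stops at 10 (4), i stops at 0 (6); swap ⇒ 4 6 4 9 5 4 6 5 9 4 6 9 9
j stops at 9 (4), i stops at 1 (6); swap ⇒ 4 4 4 9 5 4 6 5 9 6 6 9 9
j stops at 7 (5), i stops at 3 (9); swap ⇒ 4 4 4 5 5 4 6 9 9 6 6 9 9
j stops at 6, i stops at 6; i≥j ⇒ return 6. data=4 4 4 5 5 4 6 9 9 6 6 9 9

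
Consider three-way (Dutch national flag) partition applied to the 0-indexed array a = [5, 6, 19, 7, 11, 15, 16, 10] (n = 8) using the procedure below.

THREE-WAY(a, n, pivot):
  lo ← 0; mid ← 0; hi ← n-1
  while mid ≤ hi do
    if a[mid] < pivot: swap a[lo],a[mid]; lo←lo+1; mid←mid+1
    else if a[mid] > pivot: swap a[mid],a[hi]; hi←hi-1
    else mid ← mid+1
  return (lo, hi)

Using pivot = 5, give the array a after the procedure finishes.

pivot = 5; lo=0, mid=0, hi=7
a[mid]=5=5: mid=1
a[mid]=6>5: swap a[1],a[7]; hi=6 → [5, 10, 19, 7, 11, 15, 16, 6]
a[mid]=10>5: swap a[1],a[6]; hi=5 → [5, 16, 19, 7, 11, 15, 10, 6]
a[mid]=16>5: swap a[1],a[5]; hi=4 → [5, 15, 19, 7, 11, 16, 10, 6]
a[mid]=15>5: swap a[1],a[4]; hi=3 → [5, 11, 19, 7, 15, 16, 10, 6]
a[mid]=11>5: swap a[1],a[3]; hi=2 → [5, 7, 19, 11, 15, 16, 10, 6]
a[mid]=7>5: swap a[1],a[2]; hi=1 → [5, 19, 7, 11, 15, 16, 10, 6]
a[mid]=19>5: swap a[1],a[1]; hi=0 → [5, 19, 7, 11, 15, 16, 10, 6]
end: lo=0, hi=0; a = [5, 19, 7, 11, 15, 16, 10, 6]

[5, 19, 7, 11, 15, 16, 10, 6]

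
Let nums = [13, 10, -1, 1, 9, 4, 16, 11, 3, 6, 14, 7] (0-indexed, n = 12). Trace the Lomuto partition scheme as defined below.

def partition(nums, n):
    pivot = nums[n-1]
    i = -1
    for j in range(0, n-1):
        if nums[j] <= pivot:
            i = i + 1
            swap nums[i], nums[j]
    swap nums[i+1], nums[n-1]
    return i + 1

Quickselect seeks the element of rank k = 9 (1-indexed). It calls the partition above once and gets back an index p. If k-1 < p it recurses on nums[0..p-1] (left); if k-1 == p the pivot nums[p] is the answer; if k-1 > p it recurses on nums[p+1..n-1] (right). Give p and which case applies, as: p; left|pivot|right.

5; right

pivot = nums[11] = 7; i = -1
j=0: nums[0]=13 > 7 → no swap
j=1: nums[1]=10 > 7 → no swap
j=2: nums[2]=-1 ≤ 7 → i=0, swap nums[0],nums[2] → [-1, 10, 13, 1, 9, 4, 16, 11, 3, 6, 14, 7]
j=3: nums[3]=1 ≤ 7 → i=1, swap nums[1],nums[3] → [-1, 1, 13, 10, 9, 4, 16, 11, 3, 6, 14, 7]
j=4: nums[4]=9 > 7 → no swap
j=5: nums[5]=4 ≤ 7 → i=2, swap nums[2],nums[5] → [-1, 1, 4, 10, 9, 13, 16, 11, 3, 6, 14, 7]
j=6: nums[6]=16 > 7 → no swap
j=7: nums[7]=11 > 7 → no swap
j=8: nums[8]=3 ≤ 7 → i=3, swap nums[3],nums[8] → [-1, 1, 4, 3, 9, 13, 16, 11, 10, 6, 14, 7]
j=9: nums[9]=6 ≤ 7 → i=4, swap nums[4],nums[9] → [-1, 1, 4, 3, 6, 13, 16, 11, 10, 9, 14, 7]
j=10: nums[10]=14 > 7 → no swap
final swap nums[5],nums[11] → [-1, 1, 4, 3, 6, 7, 16, 11, 10, 9, 14, 13]; return 5
p = 5; k-1 = 8 > 5 ⇒ right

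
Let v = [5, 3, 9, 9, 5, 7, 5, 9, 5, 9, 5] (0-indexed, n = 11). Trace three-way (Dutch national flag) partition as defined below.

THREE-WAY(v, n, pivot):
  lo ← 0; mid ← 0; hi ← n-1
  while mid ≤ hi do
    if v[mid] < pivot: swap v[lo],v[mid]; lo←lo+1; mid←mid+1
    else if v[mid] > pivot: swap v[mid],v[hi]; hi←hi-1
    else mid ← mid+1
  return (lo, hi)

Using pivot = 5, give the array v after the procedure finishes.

pivot = 5; lo=0, mid=0, hi=10
v[mid]=5=5: mid=1
v[mid]=3<5: swap v[0],v[1]; lo=1,mid=2 → [3, 5, 9, 9, 5, 7, 5, 9, 5, 9, 5]
v[mid]=9>5: swap v[2],v[10]; hi=9 → [3, 5, 5, 9, 5, 7, 5, 9, 5, 9, 9]
v[mid]=5=5: mid=3
v[mid]=9>5: swap v[3],v[9]; hi=8 → [3, 5, 5, 9, 5, 7, 5, 9, 5, 9, 9]
v[mid]=9>5: swap v[3],v[8]; hi=7 → [3, 5, 5, 5, 5, 7, 5, 9, 9, 9, 9]
v[mid]=5=5: mid=4
v[mid]=5=5: mid=5
v[mid]=7>5: swap v[5],v[7]; hi=6 → [3, 5, 5, 5, 5, 9, 5, 7, 9, 9, 9]
v[mid]=9>5: swap v[5],v[6]; hi=5 → [3, 5, 5, 5, 5, 5, 9, 7, 9, 9, 9]
v[mid]=5=5: mid=6
end: lo=1, hi=5; v = [3, 5, 5, 5, 5, 5, 9, 7, 9, 9, 9]

[3, 5, 5, 5, 5, 5, 9, 7, 9, 9, 9]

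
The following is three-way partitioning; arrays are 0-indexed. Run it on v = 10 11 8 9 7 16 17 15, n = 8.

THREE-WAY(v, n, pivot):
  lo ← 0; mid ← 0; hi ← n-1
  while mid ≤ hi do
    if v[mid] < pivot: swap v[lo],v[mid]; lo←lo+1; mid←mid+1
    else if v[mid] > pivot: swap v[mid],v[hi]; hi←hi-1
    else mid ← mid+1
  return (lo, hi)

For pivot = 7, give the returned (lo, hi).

(0, 0)

pivot = 7; lo=0, mid=0, hi=7
v[mid]=10>7: swap v[0],v[7]; hi=6 → 15 11 8 9 7 16 17 10
v[mid]=15>7: swap v[0],v[6]; hi=5 → 17 11 8 9 7 16 15 10
v[mid]=17>7: swap v[0],v[5]; hi=4 → 16 11 8 9 7 17 15 10
v[mid]=16>7: swap v[0],v[4]; hi=3 → 7 11 8 9 16 17 15 10
v[mid]=7=7: mid=1
v[mid]=11>7: swap v[1],v[3]; hi=2 → 7 9 8 11 16 17 15 10
v[mid]=9>7: swap v[1],v[2]; hi=1 → 7 8 9 11 16 17 15 10
v[mid]=8>7: swap v[1],v[1]; hi=0 → 7 8 9 11 16 17 15 10
end: lo=0, hi=0; v = 7 8 9 11 16 17 15 10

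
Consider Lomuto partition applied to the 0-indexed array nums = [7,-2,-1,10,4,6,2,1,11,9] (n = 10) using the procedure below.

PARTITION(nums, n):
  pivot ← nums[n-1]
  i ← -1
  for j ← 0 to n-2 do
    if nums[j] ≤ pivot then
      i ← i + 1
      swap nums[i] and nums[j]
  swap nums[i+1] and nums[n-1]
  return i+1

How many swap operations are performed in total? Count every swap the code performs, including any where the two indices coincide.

pivot=9, i=-1
j=0: 7≤9, i=0, swap(0,0) ⇒ [7,-2,-1,10,4,6,2,1,11,9]
j=1: -2≤9, i=1, swap(1,1) ⇒ [7,-2,-1,10,4,6,2,1,11,9]
j=2: -1≤9, i=2, swap(2,2) ⇒ [7,-2,-1,10,4,6,2,1,11,9]
j=3: 10>9, skip
j=4: 4≤9, i=3, swap(3,4) ⇒ [7,-2,-1,4,10,6,2,1,11,9]
j=5: 6≤9, i=4, swap(4,5) ⇒ [7,-2,-1,4,6,10,2,1,11,9]
j=6: 2≤9, i=5, swap(5,6) ⇒ [7,-2,-1,4,6,2,10,1,11,9]
j=7: 1≤9, i=6, swap(6,7) ⇒ [7,-2,-1,4,6,2,1,10,11,9]
j=8: 11>9, skip
swap(7,9) ⇒ [7,-2,-1,4,6,2,1,9,11,10]; return 7

8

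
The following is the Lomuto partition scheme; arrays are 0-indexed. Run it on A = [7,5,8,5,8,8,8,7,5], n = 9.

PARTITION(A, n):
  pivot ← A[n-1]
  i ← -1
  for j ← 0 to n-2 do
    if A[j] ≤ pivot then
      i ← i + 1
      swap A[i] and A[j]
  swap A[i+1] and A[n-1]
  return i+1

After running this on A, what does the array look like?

pivot=5, i=-1
j=0: 7>5, skip
j=1: 5≤5, i=0, swap(0,1) ⇒ [5,7,8,5,8,8,8,7,5]
j=2: 8>5, skip
j=3: 5≤5, i=1, swap(1,3) ⇒ [5,5,8,7,8,8,8,7,5]
j=4: 8>5, skip
j=5: 8>5, skip
j=6: 8>5, skip
j=7: 7>5, skip
swap(2,8) ⇒ [5,5,5,7,8,8,8,7,8]; return 2

[5,5,5,7,8,8,8,7,8]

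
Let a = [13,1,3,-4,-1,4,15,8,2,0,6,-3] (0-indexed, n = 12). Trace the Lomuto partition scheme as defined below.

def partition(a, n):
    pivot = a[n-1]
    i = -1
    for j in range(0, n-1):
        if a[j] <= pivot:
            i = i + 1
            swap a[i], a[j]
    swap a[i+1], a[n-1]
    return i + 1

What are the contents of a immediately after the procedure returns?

[-4,-3,3,13,-1,4,15,8,2,0,6,1]

pivot = a[11] = -3; i = -1
j=0: a[0]=13 > -3 → no swap
j=1: a[1]=1 > -3 → no swap
j=2: a[2]=3 > -3 → no swap
j=3: a[3]=-4 ≤ -3 → i=0, swap a[0],a[3] → [-4,1,3,13,-1,4,15,8,2,0,6,-3]
j=4: a[4]=-1 > -3 → no swap
j=5: a[5]=4 > -3 → no swap
j=6: a[6]=15 > -3 → no swap
j=7: a[7]=8 > -3 → no swap
j=8: a[8]=2 > -3 → no swap
j=9: a[9]=0 > -3 → no swap
j=10: a[10]=6 > -3 → no swap
final swap a[1],a[11] → [-4,-3,3,13,-1,4,15,8,2,0,6,1]; return 1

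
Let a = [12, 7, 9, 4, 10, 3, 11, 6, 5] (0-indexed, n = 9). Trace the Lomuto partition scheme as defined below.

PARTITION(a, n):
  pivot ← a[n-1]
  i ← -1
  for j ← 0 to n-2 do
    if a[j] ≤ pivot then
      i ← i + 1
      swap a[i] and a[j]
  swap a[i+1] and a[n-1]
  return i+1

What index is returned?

2

pivot=5, i=-1
j=0: 12>5, skip
j=1: 7>5, skip
j=2: 9>5, skip
j=3: 4≤5, i=0, swap(0,3) ⇒ [4, 7, 9, 12, 10, 3, 11, 6, 5]
j=4: 10>5, skip
j=5: 3≤5, i=1, swap(1,5) ⇒ [4, 3, 9, 12, 10, 7, 11, 6, 5]
j=6: 11>5, skip
j=7: 6>5, skip
swap(2,8) ⇒ [4, 3, 5, 12, 10, 7, 11, 6, 9]; return 2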